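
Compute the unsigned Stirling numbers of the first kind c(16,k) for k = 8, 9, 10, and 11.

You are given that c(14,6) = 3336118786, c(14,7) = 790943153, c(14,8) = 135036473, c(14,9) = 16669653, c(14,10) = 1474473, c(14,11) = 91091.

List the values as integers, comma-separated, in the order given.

[15] T[15,7]:14*790943153+3336118786=14409322928 · T[15,8]:14*135036473+790943153=2681453775 · T[15,9]:14*16669653+135036473=368411615 · T[15,10]:14*1474473+16669653=37312275 · T[15,11]:14*91091+1474473=2749747
[16] T[16,8]:15*2681453775+14409322928=54631129553 · T[16,9]:15*368411615+2681453775=8207628000 · T[16,10]:15*37312275+368411615=928095740 · T[16,11]:15*2749747+37312275=78558480
Read c(16,8) = 54631129553, c(16,9) = 8207628000, c(16,10) = 928095740, c(16,11) = 78558480.

54631129553, 8207628000, 928095740, 78558480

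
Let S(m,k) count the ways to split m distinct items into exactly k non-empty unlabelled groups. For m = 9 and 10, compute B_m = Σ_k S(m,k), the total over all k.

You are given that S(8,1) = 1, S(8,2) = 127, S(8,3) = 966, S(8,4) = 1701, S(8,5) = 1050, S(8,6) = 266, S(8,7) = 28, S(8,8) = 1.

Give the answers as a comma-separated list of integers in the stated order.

21147, 115975

[9] T[9,1]:1*1+0=1 · T[9,2]:2*127+1=255 · T[9,3]:3*966+127=3025 · T[9,4]:4*1701+966=7770 · T[9,5]:5*1050+1701=6951 · T[9,6]:6*266+1050=2646 · T[9,7]:7*28+266=462 · T[9,8]:8*1+28=36 · T[9,9]:9*0+1=1
[10] T[10,1]:1*1+0=1 · T[10,2]:2*255+1=511 · T[10,3]:3*3025+255=9330 · T[10,4]:4*7770+3025=34105 · T[10,5]:5*6951+7770=42525 · T[10,6]:6*2646+6951=22827 · T[10,7]:7*462+2646=5880 · T[10,8]:8*36+462=750 · T[10,9]:9*1+36=45 · T[10,10]:10*0+1=1
B_9 = ΣS(9,k) = 1+255+3025+7770+6951+2646+462+36+1 = 21147
B_10 = ΣS(10,k) = 1+511+9330+34105+42525+22827+5880+750+45+1 = 115975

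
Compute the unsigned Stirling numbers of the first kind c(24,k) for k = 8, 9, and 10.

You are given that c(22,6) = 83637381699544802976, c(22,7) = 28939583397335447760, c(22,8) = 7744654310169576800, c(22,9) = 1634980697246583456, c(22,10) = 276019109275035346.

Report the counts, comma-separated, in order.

5304713715525445812976, 1204749260161737632496, 220984454979433717396

i=23: T(23,7)=83637381699544802976+22·28939583397335447760=720308216440924653696 | T(23,8)=28939583397335447760+22·7744654310169576800=199321978221066137360 | T(23,9)=7744654310169576800+22·1634980697246583456=43714229649594412832 | T(23,10)=1634980697246583456+22·276019109275035346=7707401101297361068
i=24: T(24,8)=720308216440924653696+23·199321978221066137360=5304713715525445812976 | T(24,9)=199321978221066137360+23·43714229649594412832=1204749260161737632496 | T(24,10)=43714229649594412832+23·7707401101297361068=220984454979433717396
Read c(24,8) = 5304713715525445812976, c(24,9) = 1204749260161737632496, c(24,10) = 220984454979433717396.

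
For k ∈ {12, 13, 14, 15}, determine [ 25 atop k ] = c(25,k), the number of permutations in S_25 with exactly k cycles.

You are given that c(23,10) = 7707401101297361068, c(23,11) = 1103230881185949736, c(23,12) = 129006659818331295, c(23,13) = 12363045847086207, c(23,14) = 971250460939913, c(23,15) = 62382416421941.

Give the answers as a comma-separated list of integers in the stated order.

r24: T_24,11=23×1103230881185949736+7707401101297361068=33081711368574204996; T_24,12=23×129006659818331295+1103230881185949736=4070384057007569521; T_24,13=23×12363045847086207+129006659818331295=413356714301314056; T_24,14=23×971250460939913+12363045847086207=34701806448704206; T_24,15=23×62382416421941+971250460939913=2406046038644556
r25: T_25,12=24×4070384057007569521+33081711368574204996=130770928736755873500; T_25,13=24×413356714301314056+4070384057007569521=13990945200239106865; T_25,14=24×34701806448704206+413356714301314056=1246200069070215000; T_25,15=24×2406046038644556+34701806448704206=92446911376173550
Read c(25,12) = 130770928736755873500, c(25,13) = 13990945200239106865, c(25,14) = 1246200069070215000, c(25,15) = 92446911376173550.

130770928736755873500, 13990945200239106865, 1246200069070215000, 92446911376173550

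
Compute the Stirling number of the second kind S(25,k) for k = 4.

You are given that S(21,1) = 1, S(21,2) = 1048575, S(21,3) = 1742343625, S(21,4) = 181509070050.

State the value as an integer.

i=22: T(22,1)=0+1·1=1 | T(22,2)=1+2·1048575=2097151 | T(22,3)=1048575+3·1742343625=5228079450 | T(22,4)=1742343625+4·181509070050=727778623825
i=23: T(23,2)=1+2·2097151=4194303 | T(23,3)=2097151+3·5228079450=15686335501 | T(23,4)=5228079450+4·727778623825=2916342574750
i=24: T(24,3)=4194303+3·15686335501=47063200806 | T(24,4)=15686335501+4·2916342574750=11681056634501
i=25: T(25,4)=47063200806+4·11681056634501=46771289738810
Read S(25,4) = 46771289738810.

46771289738810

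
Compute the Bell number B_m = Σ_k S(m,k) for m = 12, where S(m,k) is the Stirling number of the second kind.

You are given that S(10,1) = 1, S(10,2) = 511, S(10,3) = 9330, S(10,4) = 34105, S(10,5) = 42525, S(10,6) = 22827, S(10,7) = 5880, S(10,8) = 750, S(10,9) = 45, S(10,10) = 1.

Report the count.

4213597

@11  (11,1):1·1+0→1, (11,2):511·2+1→1023, (11,3):9330·3+511→28501, (11,4):34105·4+9330→145750, (11,5):42525·5+34105→246730, (11,6):22827·6+42525→179487, (11,7):5880·7+22827→63987, (11,8):750·8+5880→11880, (11,9):45·9+750→1155, (11,10):1·10+45→55, (11,11):0·11+1→1
@12  (12,1):1·1+0→1, (12,2):1023·2+1→2047, (12,3):28501·3+1023→86526, (12,4):145750·4+28501→611501, (12,5):246730·5+145750→1379400, (12,6):179487·6+246730→1323652, (12,7):63987·7+179487→627396, (12,8):11880·8+63987→159027, (12,9):1155·9+11880→22275, (12,10):55·10+1155→1705, (12,11):1·11+55→66, (12,12):0·12+1→1
B_12 = ΣS(12,k) = 1+2047+86526+611501+1379400+1323652+627396+159027+22275+1705+66+1 = 4213597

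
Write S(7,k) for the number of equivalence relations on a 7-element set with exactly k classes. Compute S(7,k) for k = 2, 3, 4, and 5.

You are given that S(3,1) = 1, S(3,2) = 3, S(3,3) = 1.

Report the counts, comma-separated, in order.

63, 301, 350, 140

i=4: T(4,1)=0+1·1=1 | T(4,2)=1+2·3=7 | T(4,3)=3+3·1=6 | T(4,4)=1+4·0=1
i=5: T(5,1)=0+1·1=1 | T(5,2)=1+2·7=15 | T(5,3)=7+3·6=25 | T(5,4)=6+4·1=10 | T(5,5)=1+5·0=1
i=6: T(6,1)=0+1·1=1 | T(6,2)=1+2·15=31 | T(6,3)=15+3·25=90 | T(6,4)=25+4·10=65 | T(6,5)=10+5·1=15
i=7: T(7,2)=1+2·31=63 | T(7,3)=31+3·90=301 | T(7,4)=90+4·65=350 | T(7,5)=65+5·15=140
Read S(7,2) = 63, S(7,3) = 301, S(7,4) = 350, S(7,5) = 140.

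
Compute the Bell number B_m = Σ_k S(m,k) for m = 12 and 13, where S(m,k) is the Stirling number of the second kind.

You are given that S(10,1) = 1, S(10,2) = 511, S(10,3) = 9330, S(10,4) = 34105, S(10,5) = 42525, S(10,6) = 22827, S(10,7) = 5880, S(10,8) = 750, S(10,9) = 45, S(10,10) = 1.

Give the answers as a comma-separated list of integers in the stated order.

4213597, 27644437

r11: T_11,1=1×1+0=1; T_11,2=2×511+1=1023; T_11,3=3×9330+511=28501; T_11,4=4×34105+9330=145750; T_11,5=5×42525+34105=246730; T_11,6=6×22827+42525=179487; T_11,7=7×5880+22827=63987; T_11,8=8×750+5880=11880; T_11,9=9×45+750=1155; T_11,10=10×1+45=55; T_11,11=11×0+1=1
r12: T_12,1=1×1+0=1; T_12,2=2×1023+1=2047; T_12,3=3×28501+1023=86526; T_12,4=4×145750+28501=611501; T_12,5=5×246730+145750=1379400; T_12,6=6×179487+246730=1323652; T_12,7=7×63987+179487=627396; T_12,8=8×11880+63987=159027; T_12,9=9×1155+11880=22275; T_12,10=10×55+1155=1705; T_12,11=11×1+55=66; T_12,12=12×0+1=1
r13: T_13,1=1×1+0=1; T_13,2=2×2047+1=4095; T_13,3=3×86526+2047=261625; T_13,4=4×611501+86526=2532530; T_13,5=5×1379400+611501=7508501; T_13,6=6×1323652+1379400=9321312; T_13,7=7×627396+1323652=5715424; T_13,8=8×159027+627396=1899612; T_13,9=9×22275+159027=359502; T_13,10=10×1705+22275=39325; T_13,11=11×66+1705=2431; T_13,12=12×1+66=78; T_13,13=13×0+1=1
B_12 = ΣS(12,k) = 1+2047+86526+611501+1379400+1323652+627396+159027+22275+1705+66+1 = 4213597
B_13 = ΣS(13,k) = 1+4095+261625+2532530+7508501+9321312+5715424+1899612+359502+39325+2431+78+1 = 27644437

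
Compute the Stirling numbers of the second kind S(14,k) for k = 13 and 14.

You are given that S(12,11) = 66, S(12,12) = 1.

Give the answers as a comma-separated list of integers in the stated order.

r13: T_13,12=12×1+66=78; T_13,13=13×0+1=1
r14: T_14,13=13×1+78=91; T_14,14=14×0+1=1
Read S(14,13) = 91, S(14,14) = 1.

91, 1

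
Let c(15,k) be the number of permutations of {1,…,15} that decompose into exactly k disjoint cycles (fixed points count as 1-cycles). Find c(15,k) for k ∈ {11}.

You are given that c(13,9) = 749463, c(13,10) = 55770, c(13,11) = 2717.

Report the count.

2749747

r14: T_14,10=13×55770+749463=1474473; T_14,11=13×2717+55770=91091
r15: T_15,11=14×91091+1474473=2749747
Read c(15,11) = 2749747.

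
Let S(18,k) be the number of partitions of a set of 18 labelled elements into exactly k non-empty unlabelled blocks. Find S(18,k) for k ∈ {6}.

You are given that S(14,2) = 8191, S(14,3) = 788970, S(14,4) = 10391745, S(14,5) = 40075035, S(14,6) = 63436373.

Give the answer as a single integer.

[15] T[15,3]:3*788970+8191=2375101 · T[15,4]:4*10391745+788970=42355950 · T[15,5]:5*40075035+10391745=210766920 · T[15,6]:6*63436373+40075035=420693273
[16] T[16,4]:4*42355950+2375101=171798901 · T[16,5]:5*210766920+42355950=1096190550 · T[16,6]:6*420693273+210766920=2734926558
[17] T[17,5]:5*1096190550+171798901=5652751651 · T[17,6]:6*2734926558+1096190550=17505749898
[18] T[18,6]:6*17505749898+5652751651=110687251039
Read S(18,6) = 110687251039.

110687251039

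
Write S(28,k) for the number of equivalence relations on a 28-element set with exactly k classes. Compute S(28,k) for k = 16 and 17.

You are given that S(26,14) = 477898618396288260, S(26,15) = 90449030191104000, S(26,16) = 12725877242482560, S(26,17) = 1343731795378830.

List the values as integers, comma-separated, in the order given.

6539643128396047620, 898741468057510350

[27] T[27,15]:15*90449030191104000+477898618396288260=1834634071262848260 · T[27,16]:16*12725877242482560+90449030191104000=294063066070824960 · T[27,17]:17*1343731795378830+12725877242482560=35569317763922670
[28] T[28,16]:16*294063066070824960+1834634071262848260=6539643128396047620 · T[28,17]:17*35569317763922670+294063066070824960=898741468057510350
Read S(28,16) = 6539643128396047620, S(28,17) = 898741468057510350.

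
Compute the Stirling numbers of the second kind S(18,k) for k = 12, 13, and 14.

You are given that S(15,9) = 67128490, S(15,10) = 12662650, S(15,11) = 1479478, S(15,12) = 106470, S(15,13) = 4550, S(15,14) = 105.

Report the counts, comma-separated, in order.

[16] T[16,10]:10*12662650+67128490=193754990 · T[16,11]:11*1479478+12662650=28936908 · T[16,12]:12*106470+1479478=2757118 · T[16,13]:13*4550+106470=165620 · T[16,14]:14*105+4550=6020
[17] T[17,11]:11*28936908+193754990=512060978 · T[17,12]:12*2757118+28936908=62022324 · T[17,13]:13*165620+2757118=4910178 · T[17,14]:14*6020+165620=249900
[18] T[18,12]:12*62022324+512060978=1256328866 · T[18,13]:13*4910178+62022324=125854638 · T[18,14]:14*249900+4910178=8408778
Read S(18,12) = 1256328866, S(18,13) = 125854638, S(18,14) = 8408778.

1256328866, 125854638, 8408778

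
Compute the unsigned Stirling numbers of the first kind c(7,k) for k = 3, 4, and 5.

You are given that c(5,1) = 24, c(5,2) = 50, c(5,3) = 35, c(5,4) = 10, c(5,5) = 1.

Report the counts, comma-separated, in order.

1624, 735, 175

i=6: T(6,2)=24+5·50=274 | T(6,3)=50+5·35=225 | T(6,4)=35+5·10=85 | T(6,5)=10+5·1=15
i=7: T(7,3)=274+6·225=1624 | T(7,4)=225+6·85=735 | T(7,5)=85+6·15=175
Read c(7,3) = 1624, c(7,4) = 735, c(7,5) = 175.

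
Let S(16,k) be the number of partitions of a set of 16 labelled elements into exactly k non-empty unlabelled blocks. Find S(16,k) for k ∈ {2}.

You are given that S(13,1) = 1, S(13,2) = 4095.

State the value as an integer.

32767

[14] T[14,1]:1*1+0=1 · T[14,2]:2*4095+1=8191
[15] T[15,1]:1*1+0=1 · T[15,2]:2*8191+1=16383
[16] T[16,2]:2*16383+1=32767
Read S(16,2) = 32767.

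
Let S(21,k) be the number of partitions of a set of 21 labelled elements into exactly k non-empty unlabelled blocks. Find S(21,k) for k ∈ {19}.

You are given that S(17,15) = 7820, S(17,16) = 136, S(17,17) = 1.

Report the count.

row 18: T[18][16]=16·136+7820=9996  T[18][17]=17·1+136=153  T[18][18]=18·0+1=1
row 19: T[19][17]=17·153+9996=12597  T[19][18]=18·1+153=171  T[19][19]=19·0+1=1
row 20: T[20][18]=18·171+12597=15675  T[20][19]=19·1+171=190
row 21: T[21][19]=19·190+15675=19285
Read S(21,19) = 19285.

19285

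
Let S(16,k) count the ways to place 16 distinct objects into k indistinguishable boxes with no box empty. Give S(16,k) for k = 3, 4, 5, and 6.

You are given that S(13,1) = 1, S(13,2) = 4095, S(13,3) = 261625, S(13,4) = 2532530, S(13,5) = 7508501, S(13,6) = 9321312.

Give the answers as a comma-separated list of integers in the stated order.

[14] T[14,1]:1*1+0=1 · T[14,2]:2*4095+1=8191 · T[14,3]:3*261625+4095=788970 · T[14,4]:4*2532530+261625=10391745 · T[14,5]:5*7508501+2532530=40075035 · T[14,6]:6*9321312+7508501=63436373
[15] T[15,2]:2*8191+1=16383 · T[15,3]:3*788970+8191=2375101 · T[15,4]:4*10391745+788970=42355950 · T[15,5]:5*40075035+10391745=210766920 · T[15,6]:6*63436373+40075035=420693273
[16] T[16,3]:3*2375101+16383=7141686 · T[16,4]:4*42355950+2375101=171798901 · T[16,5]:5*210766920+42355950=1096190550 · T[16,6]:6*420693273+210766920=2734926558
Read S(16,3) = 7141686, S(16,4) = 171798901, S(16,5) = 1096190550, S(16,6) = 2734926558.

7141686, 171798901, 1096190550, 2734926558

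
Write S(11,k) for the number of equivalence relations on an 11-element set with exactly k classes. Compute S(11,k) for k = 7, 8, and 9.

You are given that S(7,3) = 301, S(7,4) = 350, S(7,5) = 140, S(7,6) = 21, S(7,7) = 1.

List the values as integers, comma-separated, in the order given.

[8] T[8,4]:4*350+301=1701 · T[8,5]:5*140+350=1050 · T[8,6]:6*21+140=266 · T[8,7]:7*1+21=28 · T[8,8]:8*0+1=1
[9] T[9,5]:5*1050+1701=6951 · T[9,6]:6*266+1050=2646 · T[9,7]:7*28+266=462 · T[9,8]:8*1+28=36 · T[9,9]:9*0+1=1
[10] T[10,6]:6*2646+6951=22827 · T[10,7]:7*462+2646=5880 · T[10,8]:8*36+462=750 · T[10,9]:9*1+36=45
[11] T[11,7]:7*5880+22827=63987 · T[11,8]:8*750+5880=11880 · T[11,9]:9*45+750=1155
Read S(11,7) = 63987, S(11,8) = 11880, S(11,9) = 1155.

63987, 11880, 1155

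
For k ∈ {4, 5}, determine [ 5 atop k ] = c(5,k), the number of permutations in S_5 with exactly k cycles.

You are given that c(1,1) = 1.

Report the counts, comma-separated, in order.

[2] T[2,1]:1*1+0=1 · T[2,2]:1*0+1=1
[3] T[3,2]:2*1+1=3 · T[3,3]:2*0+1=1
[4] T[4,3]:3*1+3=6 · T[4,4]:3*0+1=1
[5] T[5,4]:4*1+6=10 · T[5,5]:4*0+1=1
Read c(5,4) = 10, c(5,5) = 1.

10, 1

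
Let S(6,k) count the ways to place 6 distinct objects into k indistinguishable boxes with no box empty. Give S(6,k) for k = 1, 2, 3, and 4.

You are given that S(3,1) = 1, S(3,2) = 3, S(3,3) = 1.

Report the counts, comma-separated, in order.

row 4: T[4][1]=1·1+0=1  T[4][2]=2·3+1=7  T[4][3]=3·1+3=6  T[4][4]=4·0+1=1
row 5: T[5][1]=1·1+0=1  T[5][2]=2·7+1=15  T[5][3]=3·6+7=25  T[5][4]=4·1+6=10
row 6: T[6][1]=1·1+0=1  T[6][2]=2·15+1=31  T[6][3]=3·25+15=90  T[6][4]=4·10+25=65
Read S(6,1) = 1, S(6,2) = 31, S(6,3) = 90, S(6,4) = 65.

1, 31, 90, 65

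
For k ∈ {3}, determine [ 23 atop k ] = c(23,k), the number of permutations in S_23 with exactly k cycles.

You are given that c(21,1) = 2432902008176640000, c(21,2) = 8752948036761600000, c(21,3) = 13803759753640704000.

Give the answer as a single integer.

6756146673770930688000

@22  (22,2):8752948036761600000·21+2432902008176640000→186244810780170240000, (22,3):13803759753640704000·21+8752948036761600000→298631902863216384000
@23  (23,3):298631902863216384000·22+186244810780170240000→6756146673770930688000
Read c(23,3) = 6756146673770930688000.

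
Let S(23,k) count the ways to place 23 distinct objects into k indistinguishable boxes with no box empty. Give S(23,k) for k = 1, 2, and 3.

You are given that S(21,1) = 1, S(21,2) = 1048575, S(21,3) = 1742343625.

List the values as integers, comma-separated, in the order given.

1, 4194303, 15686335501

[22] T[22,1]:1*1+0=1 · T[22,2]:2*1048575+1=2097151 · T[22,3]:3*1742343625+1048575=5228079450
[23] T[23,1]:1*1+0=1 · T[23,2]:2*2097151+1=4194303 · T[23,3]:3*5228079450+2097151=15686335501
Read S(23,1) = 1, S(23,2) = 4194303, S(23,3) = 15686335501.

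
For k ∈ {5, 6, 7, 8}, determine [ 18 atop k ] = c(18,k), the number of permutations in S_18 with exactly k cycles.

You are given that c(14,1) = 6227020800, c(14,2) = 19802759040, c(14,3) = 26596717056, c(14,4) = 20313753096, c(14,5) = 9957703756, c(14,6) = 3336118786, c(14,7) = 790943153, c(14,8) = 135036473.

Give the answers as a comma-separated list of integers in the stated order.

i=15: T(15,2)=6227020800+14·19802759040=283465647360 | T(15,3)=19802759040+14·26596717056=392156797824 | T(15,4)=26596717056+14·20313753096=310989260400 | T(15,5)=20313753096+14·9957703756=159721605680 | T(15,6)=9957703756+14·3336118786=56663366760 | T(15,7)=3336118786+14·790943153=14409322928 | T(15,8)=790943153+14·135036473=2681453775
i=16: T(16,3)=283465647360+15·392156797824=6165817614720 | T(16,4)=392156797824+15·310989260400=5056995703824 | T(16,5)=310989260400+15·159721605680=2706813345600 | T(16,6)=159721605680+15·56663366760=1009672107080 | T(16,7)=56663366760+15·14409322928=272803210680 | T(16,8)=14409322928+15·2681453775=54631129553
i=17: T(17,4)=6165817614720+16·5056995703824=87077748875904 | T(17,5)=5056995703824+16·2706813345600=48366009233424 | T(17,6)=2706813345600+16·1009672107080=18861567058880 | T(17,7)=1009672107080+16·272803210680=5374523477960 | T(17,8)=272803210680+16·54631129553=1146901283528
i=18: T(18,5)=87077748875904+17·48366009233424=909299905844112 | T(18,6)=48366009233424+17·18861567058880=369012649234384 | T(18,7)=18861567058880+17·5374523477960=110228466184200 | T(18,8)=5374523477960+17·1146901283528=24871845297936
Read c(18,5) = 909299905844112, c(18,6) = 369012649234384, c(18,7) = 110228466184200, c(18,8) = 24871845297936.

909299905844112, 369012649234384, 110228466184200, 24871845297936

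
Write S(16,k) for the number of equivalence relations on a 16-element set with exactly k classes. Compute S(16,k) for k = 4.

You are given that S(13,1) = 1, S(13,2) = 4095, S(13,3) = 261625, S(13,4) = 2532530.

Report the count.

r14: T_14,2=2×4095+1=8191; T_14,3=3×261625+4095=788970; T_14,4=4×2532530+261625=10391745
r15: T_15,3=3×788970+8191=2375101; T_15,4=4×10391745+788970=42355950
r16: T_16,4=4×42355950+2375101=171798901
Read S(16,4) = 171798901.

171798901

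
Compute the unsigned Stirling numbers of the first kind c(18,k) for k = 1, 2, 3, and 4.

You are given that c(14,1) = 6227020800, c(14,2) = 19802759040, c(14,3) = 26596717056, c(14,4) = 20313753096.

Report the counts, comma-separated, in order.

355687428096000, 1223405590579200, 1821602444624640, 1583313975727488

[15] T[15,1]:14*6227020800+0=87178291200 · T[15,2]:14*19802759040+6227020800=283465647360 · T[15,3]:14*26596717056+19802759040=392156797824 · T[15,4]:14*20313753096+26596717056=310989260400
[16] T[16,1]:15*87178291200+0=1307674368000 · T[16,2]:15*283465647360+87178291200=4339163001600 · T[16,3]:15*392156797824+283465647360=6165817614720 · T[16,4]:15*310989260400+392156797824=5056995703824
[17] T[17,1]:16*1307674368000+0=20922789888000 · T[17,2]:16*4339163001600+1307674368000=70734282393600 · T[17,3]:16*6165817614720+4339163001600=102992244837120 · T[17,4]:16*5056995703824+6165817614720=87077748875904
[18] T[18,1]:17*20922789888000+0=355687428096000 · T[18,2]:17*70734282393600+20922789888000=1223405590579200 · T[18,3]:17*102992244837120+70734282393600=1821602444624640 · T[18,4]:17*87077748875904+102992244837120=1583313975727488
Read c(18,1) = 355687428096000, c(18,2) = 1223405590579200, c(18,3) = 1821602444624640, c(18,4) = 1583313975727488.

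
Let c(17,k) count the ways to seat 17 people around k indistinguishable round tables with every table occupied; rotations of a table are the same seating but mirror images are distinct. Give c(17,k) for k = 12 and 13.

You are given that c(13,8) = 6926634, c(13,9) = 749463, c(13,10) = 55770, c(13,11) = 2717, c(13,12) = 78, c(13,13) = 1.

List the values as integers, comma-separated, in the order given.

156952432, 8394022

i=14: T(14,9)=6926634+13·749463=16669653 | T(14,10)=749463+13·55770=1474473 | T(14,11)=55770+13·2717=91091 | T(14,12)=2717+13·78=3731 | T(14,13)=78+13·1=91
i=15: T(15,10)=16669653+14·1474473=37312275 | T(15,11)=1474473+14·91091=2749747 | T(15,12)=91091+14·3731=143325 | T(15,13)=3731+14·91=5005
i=16: T(16,11)=37312275+15·2749747=78558480 | T(16,12)=2749747+15·143325=4899622 | T(16,13)=143325+15·5005=218400
i=17: T(17,12)=78558480+16·4899622=156952432 | T(17,13)=4899622+16·218400=8394022
Read c(17,12) = 156952432, c(17,13) = 8394022.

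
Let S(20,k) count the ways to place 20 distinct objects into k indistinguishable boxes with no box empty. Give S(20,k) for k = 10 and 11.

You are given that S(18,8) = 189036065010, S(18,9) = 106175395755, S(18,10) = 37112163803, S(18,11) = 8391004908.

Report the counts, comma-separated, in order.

5917584964655, 1900842429486

i=19: T(19,9)=189036065010+9·106175395755=1144614626805 | T(19,10)=106175395755+10·37112163803=477297033785 | T(19,11)=37112163803+11·8391004908=129413217791
i=20: T(20,10)=1144614626805+10·477297033785=5917584964655 | T(20,11)=477297033785+11·129413217791=1900842429486
Read S(20,10) = 5917584964655, S(20,11) = 1900842429486.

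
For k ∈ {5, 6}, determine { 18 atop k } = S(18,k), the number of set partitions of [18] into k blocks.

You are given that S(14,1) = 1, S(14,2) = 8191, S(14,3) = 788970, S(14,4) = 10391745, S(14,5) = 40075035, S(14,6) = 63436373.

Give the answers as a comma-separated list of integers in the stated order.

28958095545, 110687251039

r15: T_15,2=2×8191+1=16383; T_15,3=3×788970+8191=2375101; T_15,4=4×10391745+788970=42355950; T_15,5=5×40075035+10391745=210766920; T_15,6=6×63436373+40075035=420693273
r16: T_16,3=3×2375101+16383=7141686; T_16,4=4×42355950+2375101=171798901; T_16,5=5×210766920+42355950=1096190550; T_16,6=6×420693273+210766920=2734926558
r17: T_17,4=4×171798901+7141686=694337290; T_17,5=5×1096190550+171798901=5652751651; T_17,6=6×2734926558+1096190550=17505749898
r18: T_18,5=5×5652751651+694337290=28958095545; T_18,6=6×17505749898+5652751651=110687251039
Read S(18,5) = 28958095545, S(18,6) = 110687251039.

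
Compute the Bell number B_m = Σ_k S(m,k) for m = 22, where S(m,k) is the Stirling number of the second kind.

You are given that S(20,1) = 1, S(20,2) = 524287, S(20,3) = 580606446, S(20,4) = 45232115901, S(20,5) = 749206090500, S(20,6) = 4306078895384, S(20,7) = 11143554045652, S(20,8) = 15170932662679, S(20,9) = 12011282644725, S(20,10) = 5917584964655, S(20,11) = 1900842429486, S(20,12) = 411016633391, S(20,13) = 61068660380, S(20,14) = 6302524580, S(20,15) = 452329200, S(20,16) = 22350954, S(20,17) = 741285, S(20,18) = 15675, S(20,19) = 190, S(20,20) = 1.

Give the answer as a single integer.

4506715738447323

i=21: T(21,1)=0+1·1=1 | T(21,2)=1+2·524287=1048575 | T(21,3)=524287+3·580606446=1742343625 | T(21,4)=580606446+4·45232115901=181509070050 | T(21,5)=45232115901+5·749206090500=3791262568401 | T(21,6)=749206090500+6·4306078895384=26585679462804 | T(21,7)=4306078895384+7·11143554045652=82310957214948 | T(21,8)=11143554045652+8·15170932662679=132511015347084 | T(21,9)=15170932662679+9·12011282644725=123272476465204 | T(21,10)=12011282644725+10·5917584964655=71187132291275 | T(21,11)=5917584964655+11·1900842429486=26826851689001 | T(21,12)=1900842429486+12·411016633391=6833042030178 | T(21,13)=411016633391+13·61068660380=1204909218331 | T(21,14)=61068660380+14·6302524580=149304004500 | T(21,15)=6302524580+15·452329200=13087462580 | T(21,16)=452329200+16·22350954=809944464 | T(21,17)=22350954+17·741285=34952799 | T(21,18)=741285+18·15675=1023435 | T(21,19)=15675+19·190=19285 | T(21,20)=190+20·1=210 | T(21,21)=1+21·0=1
i=22: T(22,1)=0+1·1=1 | T(22,2)=1+2·1048575=2097151 | T(22,3)=1048575+3·1742343625=5228079450 | T(22,4)=1742343625+4·181509070050=727778623825 | T(22,5)=181509070050+5·3791262568401=19137821912055 | T(22,6)=3791262568401+6·26585679462804=163305339345225 | T(22,7)=26585679462804+7·82310957214948=602762379967440 | T(22,8)=82310957214948+8·132511015347084=1142399079991620 | T(22,9)=132511015347084+9·123272476465204=1241963303533920 | T(22,10)=123272476465204+10·71187132291275=835143799377954 | T(22,11)=71187132291275+11·26826851689001=366282500870286 | T(22,12)=26826851689001+12·6833042030178=108823356051137 | T(22,13)=6833042030178+13·1204909218331=22496861868481 | T(22,14)=1204909218331+14·149304004500=3295165281331 | T(22,15)=149304004500+15·13087462580=345615943200 | T(22,16)=13087462580+16·809944464=26046574004 | T(22,17)=809944464+17·34952799=1404142047 | T(22,18)=34952799+18·1023435=53374629 | T(22,19)=1023435+19·19285=1389850 | T(22,20)=19285+20·210=23485 | T(22,21)=210+21·1=231 | T(22,22)=1+22·0=1
B_22 = ΣS(22,k) = 1+2097151+5228079450+727778623825+19137821912055+163305339345225+602762379967440+1142399079991620+1241963303533920+835143799377954+366282500870286+108823356051137+22496861868481+3295165281331+345615943200+26046574004+1404142047+53374629+1389850+23485+231+1 = 4506715738447323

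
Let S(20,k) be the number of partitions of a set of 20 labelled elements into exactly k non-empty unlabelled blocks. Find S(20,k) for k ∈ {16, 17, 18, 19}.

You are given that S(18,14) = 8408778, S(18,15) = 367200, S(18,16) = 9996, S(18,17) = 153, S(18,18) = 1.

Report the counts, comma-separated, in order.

22350954, 741285, 15675, 190

i=19: T(19,15)=8408778+15·367200=13916778 | T(19,16)=367200+16·9996=527136 | T(19,17)=9996+17·153=12597 | T(19,18)=153+18·1=171 | T(19,19)=1+19·0=1
i=20: T(20,16)=13916778+16·527136=22350954 | T(20,17)=527136+17·12597=741285 | T(20,18)=12597+18·171=15675 | T(20,19)=171+19·1=190
Read S(20,16) = 22350954, S(20,17) = 741285, S(20,18) = 15675, S(20,19) = 190.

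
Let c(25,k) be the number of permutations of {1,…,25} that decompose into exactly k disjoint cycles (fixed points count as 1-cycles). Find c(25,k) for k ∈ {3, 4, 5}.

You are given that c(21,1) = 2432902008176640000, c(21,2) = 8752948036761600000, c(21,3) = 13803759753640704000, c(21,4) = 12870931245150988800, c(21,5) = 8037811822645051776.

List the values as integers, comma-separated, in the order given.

@22  (22,1):2432902008176640000·21+0→51090942171709440000, (22,2):8752948036761600000·21+2432902008176640000→186244810780170240000, (22,3):13803759753640704000·21+8752948036761600000→298631902863216384000, (22,4):12870931245150988800·21+13803759753640704000→284093315901811468800, (22,5):8037811822645051776·21+12870931245150988800→181664979520697076096
@23  (23,1):51090942171709440000·22+0→1124000727777607680000, (23,2):186244810780170240000·22+51090942171709440000→4148476779335454720000, (23,3):298631902863216384000·22+186244810780170240000→6756146673770930688000, (23,4):284093315901811468800·22+298631902863216384000→6548684852703068697600, (23,5):181664979520697076096·22+284093315901811468800→4280722865357147142912
@24  (24,2):4148476779335454720000·23+1124000727777607680000→96538966652493066240000, (24,3):6756146673770930688000·23+4148476779335454720000→159539850276066860544000, (24,4):6548684852703068697600·23+6756146673770930688000→157375898285941510732800, (24,5):4280722865357147142912·23+6548684852703068697600→105005310755917452984576
@25  (25,3):159539850276066860544000·24+96538966652493066240000→3925495373278097719296000, (25,4):157375898285941510732800·24+159539850276066860544000→3936561409138663118131200, (25,5):105005310755917452984576·24+157375898285941510732800→2677503356427960382362624
Read c(25,3) = 3925495373278097719296000, c(25,4) = 3936561409138663118131200, c(25,5) = 2677503356427960382362624.

3925495373278097719296000, 3936561409138663118131200, 2677503356427960382362624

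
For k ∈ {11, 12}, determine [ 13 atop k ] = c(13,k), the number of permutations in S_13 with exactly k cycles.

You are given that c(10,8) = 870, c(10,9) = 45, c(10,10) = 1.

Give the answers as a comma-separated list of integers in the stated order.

r11: T_11,9=10×45+870=1320; T_11,10=10×1+45=55; T_11,11=10×0+1=1
r12: T_12,10=11×55+1320=1925; T_12,11=11×1+55=66; T_12,12=11×0+1=1
r13: T_13,11=12×66+1925=2717; T_13,12=12×1+66=78
Read c(13,11) = 2717, c(13,12) = 78.

2717, 78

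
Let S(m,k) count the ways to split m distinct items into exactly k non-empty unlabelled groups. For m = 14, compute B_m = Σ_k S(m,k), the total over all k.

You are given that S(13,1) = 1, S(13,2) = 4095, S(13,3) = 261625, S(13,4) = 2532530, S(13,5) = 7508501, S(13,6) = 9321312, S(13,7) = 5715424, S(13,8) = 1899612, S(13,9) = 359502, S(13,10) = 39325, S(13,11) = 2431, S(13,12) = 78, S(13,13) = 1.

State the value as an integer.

row 14: T[14][1]=1·1+0=1  T[14][2]=2·4095+1=8191  T[14][3]=3·261625+4095=788970  T[14][4]=4·2532530+261625=10391745  T[14][5]=5·7508501+2532530=40075035  T[14][6]=6·9321312+7508501=63436373  T[14][7]=7·5715424+9321312=49329280  T[14][8]=8·1899612+5715424=20912320  T[14][9]=9·359502+1899612=5135130  T[14][10]=10·39325+359502=752752  T[14][11]=11·2431+39325=66066  T[14][12]=12·78+2431=3367  T[14][13]=13·1+78=91  T[14][14]=14·0+1=1
B_14 = ΣS(14,k) = 1+8191+788970+10391745+40075035+63436373+49329280+20912320+5135130+752752+66066+3367+91+1 = 190899322

190899322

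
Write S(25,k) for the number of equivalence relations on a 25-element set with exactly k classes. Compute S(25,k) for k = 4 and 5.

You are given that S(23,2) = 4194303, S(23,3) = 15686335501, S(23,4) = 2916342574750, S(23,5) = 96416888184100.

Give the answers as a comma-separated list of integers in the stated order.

46771289738810, 2436684974110751

[24] T[24,3]:3*15686335501+4194303=47063200806 · T[24,4]:4*2916342574750+15686335501=11681056634501 · T[24,5]:5*96416888184100+2916342574750=485000783495250
[25] T[25,4]:4*11681056634501+47063200806=46771289738810 · T[25,5]:5*485000783495250+11681056634501=2436684974110751
Read S(25,4) = 46771289738810, S(25,5) = 2436684974110751.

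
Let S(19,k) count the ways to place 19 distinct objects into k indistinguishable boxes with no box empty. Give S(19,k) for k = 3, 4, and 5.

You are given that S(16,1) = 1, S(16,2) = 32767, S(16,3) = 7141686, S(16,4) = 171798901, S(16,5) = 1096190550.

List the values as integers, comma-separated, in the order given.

r17: T_17,1=1×1+0=1; T_17,2=2×32767+1=65535; T_17,3=3×7141686+32767=21457825; T_17,4=4×171798901+7141686=694337290; T_17,5=5×1096190550+171798901=5652751651
r18: T_18,2=2×65535+1=131071; T_18,3=3×21457825+65535=64439010; T_18,4=4×694337290+21457825=2798806985; T_18,5=5×5652751651+694337290=28958095545
r19: T_19,3=3×64439010+131071=193448101; T_19,4=4×2798806985+64439010=11259666950; T_19,5=5×28958095545+2798806985=147589284710
Read S(19,3) = 193448101, S(19,4) = 11259666950, S(19,5) = 147589284710.

193448101, 11259666950, 147589284710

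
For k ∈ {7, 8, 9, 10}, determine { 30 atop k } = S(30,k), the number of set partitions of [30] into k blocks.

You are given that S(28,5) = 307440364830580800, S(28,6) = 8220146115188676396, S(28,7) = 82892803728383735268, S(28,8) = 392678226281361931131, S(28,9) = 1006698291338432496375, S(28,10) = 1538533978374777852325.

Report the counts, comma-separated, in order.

i=29: T(29,6)=307440364830580800+6·8220146115188676396=49628317055962639176 | T(29,7)=8220146115188676396+7·82892803728383735268=588469772213874823272 | T(29,8)=82892803728383735268+8·392678226281361931131=3224318613979279184316 | T(29,9)=392678226281361931131+9·1006698291338432496375=9452962848327254398506 | T(29,10)=1006698291338432496375+10·1538533978374777852325=16392038075086211019625
i=30: T(30,7)=49628317055962639176+7·588469772213874823272=4168916722553086402080 | T(30,8)=588469772213874823272+8·3224318613979279184316=26383018684048108297800 | T(30,9)=3224318613979279184316+9·9452962848327254398506=88300984248924568770870 | T(30,10)=9452962848327254398506+10·16392038075086211019625=173373343599189364594756
Read S(30,7) = 4168916722553086402080, S(30,8) = 26383018684048108297800, S(30,9) = 88300984248924568770870, S(30,10) = 173373343599189364594756.

4168916722553086402080, 26383018684048108297800, 88300984248924568770870, 173373343599189364594756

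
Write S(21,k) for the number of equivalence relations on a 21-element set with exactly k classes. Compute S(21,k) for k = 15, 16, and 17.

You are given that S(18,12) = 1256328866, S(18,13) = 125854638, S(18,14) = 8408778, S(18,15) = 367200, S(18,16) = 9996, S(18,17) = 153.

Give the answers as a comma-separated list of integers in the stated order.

i=19: T(19,13)=1256328866+13·125854638=2892439160 | T(19,14)=125854638+14·8408778=243577530 | T(19,15)=8408778+15·367200=13916778 | T(19,16)=367200+16·9996=527136 | T(19,17)=9996+17·153=12597
i=20: T(20,14)=2892439160+14·243577530=6302524580 | T(20,15)=243577530+15·13916778=452329200 | T(20,16)=13916778+16·527136=22350954 | T(20,17)=527136+17·12597=741285
i=21: T(21,15)=6302524580+15·452329200=13087462580 | T(21,16)=452329200+16·22350954=809944464 | T(21,17)=22350954+17·741285=34952799
Read S(21,15) = 13087462580, S(21,16) = 809944464, S(21,17) = 34952799.

13087462580, 809944464, 34952799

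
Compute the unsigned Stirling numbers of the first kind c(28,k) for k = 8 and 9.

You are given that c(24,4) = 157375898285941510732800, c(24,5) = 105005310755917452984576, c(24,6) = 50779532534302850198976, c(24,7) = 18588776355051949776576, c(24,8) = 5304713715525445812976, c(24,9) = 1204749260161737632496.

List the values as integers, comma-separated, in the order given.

3673742549077683082376236224, 936363983558079713086850400

row 25: T[25][5]=24·105005310755917452984576+157375898285941510732800=2677503356427960382362624  T[25][6]=24·50779532534302850198976+105005310755917452984576=1323714091579185857760000  T[25][7]=24·18588776355051949776576+50779532534302850198976=496910165055549644836800  T[25][8]=24·5304713715525445812976+18588776355051949776576=145901905527662649288000  T[25][9]=24·1204749260161737632496+5304713715525445812976=34218695959407148992880
row 26: T[26][6]=25·1323714091579185857760000+2677503356427960382362624=35770355645907606826362624  T[26][7]=25·496910165055549644836800+1323714091579185857760000=13746468217967926978680000  T[26][8]=25·145901905527662649288000+496910165055549644836800=4144457803247115877036800  T[26][9]=25·34218695959407148992880+145901905527662649288000=1001369304512841374110000
row 27: T[27][7]=26·13746468217967926978680000+35770355645907606826362624=393178529313073708272042624  T[27][8]=26·4144457803247115877036800+13746468217967926978680000=121502371102392939781636800  T[27][9]=26·1001369304512841374110000+4144457803247115877036800=30180059720580991603896800
row 28: T[28][8]=27·121502371102392939781636800+393178529313073708272042624=3673742549077683082376236224  T[28][9]=27·30180059720580991603896800+121502371102392939781636800=936363983558079713086850400
Read c(28,8) = 3673742549077683082376236224, c(28,9) = 936363983558079713086850400.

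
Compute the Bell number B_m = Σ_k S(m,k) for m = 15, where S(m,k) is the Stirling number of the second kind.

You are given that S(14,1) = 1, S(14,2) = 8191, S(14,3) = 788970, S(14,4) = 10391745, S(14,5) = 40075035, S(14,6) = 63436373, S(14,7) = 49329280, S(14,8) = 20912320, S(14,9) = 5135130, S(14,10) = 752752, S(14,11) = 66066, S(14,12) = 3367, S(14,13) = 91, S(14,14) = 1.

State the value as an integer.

1382958545

@15  (15,1):1·1+0→1, (15,2):8191·2+1→16383, (15,3):788970·3+8191→2375101, (15,4):10391745·4+788970→42355950, (15,5):40075035·5+10391745→210766920, (15,6):63436373·6+40075035→420693273, (15,7):49329280·7+63436373→408741333, (15,8):20912320·8+49329280→216627840, (15,9):5135130·9+20912320→67128490, (15,10):752752·10+5135130→12662650, (15,11):66066·11+752752→1479478, (15,12):3367·12+66066→106470, (15,13):91·13+3367→4550, (15,14):1·14+91→105, (15,15):0·15+1→1
B_15 = ΣS(15,k) = 1+16383+2375101+42355950+210766920+420693273+408741333+216627840+67128490+12662650+1479478+106470+4550+105+1 = 1382958545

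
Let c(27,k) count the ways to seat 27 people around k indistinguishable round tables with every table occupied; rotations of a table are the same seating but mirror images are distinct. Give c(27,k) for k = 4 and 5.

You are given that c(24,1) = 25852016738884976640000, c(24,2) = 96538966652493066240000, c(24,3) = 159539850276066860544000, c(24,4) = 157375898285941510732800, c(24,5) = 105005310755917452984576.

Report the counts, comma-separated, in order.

2761307967193712729035776000, 1945067308917524165279692800

i=25: T(25,2)=25852016738884976640000+24·96538966652493066240000=2342787216398718566400000 | T(25,3)=96538966652493066240000+24·159539850276066860544000=3925495373278097719296000 | T(25,4)=159539850276066860544000+24·157375898285941510732800=3936561409138663118131200 | T(25,5)=157375898285941510732800+24·105005310755917452984576=2677503356427960382362624
i=26: T(26,3)=2342787216398718566400000+25·3925495373278097719296000=100480171548351161548800000 | T(26,4)=3925495373278097719296000+25·3936561409138663118131200=102339530601744675672576000 | T(26,5)=3936561409138663118131200+25·2677503356427960382362624=70874145319837672677196800
i=27: T(27,4)=100480171548351161548800000+26·102339530601744675672576000=2761307967193712729035776000 | T(27,5)=102339530601744675672576000+26·70874145319837672677196800=1945067308917524165279692800
Read c(27,4) = 2761307967193712729035776000, c(27,5) = 1945067308917524165279692800.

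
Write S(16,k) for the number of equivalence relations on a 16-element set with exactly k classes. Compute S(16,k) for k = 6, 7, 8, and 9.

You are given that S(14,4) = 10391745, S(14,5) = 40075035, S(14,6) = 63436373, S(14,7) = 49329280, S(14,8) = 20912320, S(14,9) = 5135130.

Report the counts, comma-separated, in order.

@15  (15,5):40075035·5+10391745→210766920, (15,6):63436373·6+40075035→420693273, (15,7):49329280·7+63436373→408741333, (15,8):20912320·8+49329280→216627840, (15,9):5135130·9+20912320→67128490
@16  (16,6):420693273·6+210766920→2734926558, (16,7):408741333·7+420693273→3281882604, (16,8):216627840·8+408741333→2141764053, (16,9):67128490·9+216627840→820784250
Read S(16,6) = 2734926558, S(16,7) = 3281882604, S(16,8) = 2141764053, S(16,9) = 820784250.

2734926558, 3281882604, 2141764053, 820784250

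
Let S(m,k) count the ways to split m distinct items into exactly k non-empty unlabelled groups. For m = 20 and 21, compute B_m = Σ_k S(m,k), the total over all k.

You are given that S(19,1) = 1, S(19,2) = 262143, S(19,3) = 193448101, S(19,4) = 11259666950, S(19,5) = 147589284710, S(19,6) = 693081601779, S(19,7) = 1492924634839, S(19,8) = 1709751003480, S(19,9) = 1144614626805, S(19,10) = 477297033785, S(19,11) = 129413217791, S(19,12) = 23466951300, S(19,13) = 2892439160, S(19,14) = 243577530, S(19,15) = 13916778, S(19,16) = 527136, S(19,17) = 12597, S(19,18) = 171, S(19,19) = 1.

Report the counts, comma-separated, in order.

51724158235372, 474869816156751

r20: T_20,1=1×1+0=1; T_20,2=2×262143+1=524287; T_20,3=3×193448101+262143=580606446; T_20,4=4×11259666950+193448101=45232115901; T_20,5=5×147589284710+11259666950=749206090500; T_20,6=6×693081601779+147589284710=4306078895384; T_20,7=7×1492924634839+693081601779=11143554045652; T_20,8=8×1709751003480+1492924634839=15170932662679; T_20,9=9×1144614626805+1709751003480=12011282644725; T_20,10=10×477297033785+1144614626805=5917584964655; T_20,11=11×129413217791+477297033785=1900842429486; T_20,12=12×23466951300+129413217791=411016633391; T_20,13=13×2892439160+23466951300=61068660380; T_20,14=14×243577530+2892439160=6302524580; T_20,15=15×13916778+243577530=452329200; T_20,16=16×527136+13916778=22350954; T_20,17=17×12597+527136=741285; T_20,18=18×171+12597=15675; T_20,19=19×1+171=190; T_20,20=20×0+1=1
r21: T_21,1=1×1+0=1; T_21,2=2×524287+1=1048575; T_21,3=3×580606446+524287=1742343625; T_21,4=4×45232115901+580606446=181509070050; T_21,5=5×749206090500+45232115901=3791262568401; T_21,6=6×4306078895384+749206090500=26585679462804; T_21,7=7×11143554045652+4306078895384=82310957214948; T_21,8=8×15170932662679+11143554045652=132511015347084; T_21,9=9×12011282644725+15170932662679=123272476465204; T_21,10=10×5917584964655+12011282644725=71187132291275; T_21,11=11×1900842429486+5917584964655=26826851689001; T_21,12=12×411016633391+1900842429486=6833042030178; T_21,13=13×61068660380+411016633391=1204909218331; T_21,14=14×6302524580+61068660380=149304004500; T_21,15=15×452329200+6302524580=13087462580; T_21,16=16×22350954+452329200=809944464; T_21,17=17×741285+22350954=34952799; T_21,18=18×15675+741285=1023435; T_21,19=19×190+15675=19285; T_21,20=20×1+190=210; T_21,21=21×0+1=1
B_20 = ΣS(20,k) = 1+524287+580606446+45232115901+749206090500+4306078895384+11143554045652+15170932662679+12011282644725+5917584964655+1900842429486+411016633391+61068660380+6302524580+452329200+22350954+741285+15675+190+1 = 51724158235372
B_21 = ΣS(21,k) = 1+1048575+1742343625+181509070050+3791262568401+26585679462804+82310957214948+132511015347084+123272476465204+71187132291275+26826851689001+6833042030178+1204909218331+149304004500+13087462580+809944464+34952799+1023435+19285+210+1 = 474869816156751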